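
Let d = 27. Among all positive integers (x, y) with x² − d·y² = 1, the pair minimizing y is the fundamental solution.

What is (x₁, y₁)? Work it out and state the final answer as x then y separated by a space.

26 5

[5; 5,10] for √27; ℓ=2 ⇒ convergent index 1
a_0=5:  p_0=5·1+0=5,  q_0=5·0+1=1
a_1=5:  p_1=5·5+1=26,  q_1=5·1+0=5
→ (26, 5).  Check: 26²=676, 27·5²=675, difference 1.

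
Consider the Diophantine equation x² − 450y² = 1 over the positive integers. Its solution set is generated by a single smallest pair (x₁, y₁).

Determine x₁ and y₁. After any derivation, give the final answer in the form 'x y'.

19601 924

d=450: √d = [21; 4,1,2,4,2,1,4,42] (ℓ=8, even), read p_7/q_7
i=0: a=21 ⇒ p=21, q=1
i=1: a=4 ⇒ p=85, q=4
i=2: a=1 ⇒ p=106, q=5
i=3: a=2 ⇒ p=297, q=14
i=4: a=4 ⇒ p=1294, q=61
i=5: a=2 ⇒ p=2885, q=136
i=6: a=1 ⇒ p=4179, q=197
i=7: a=4 ⇒ p=19601, q=924
→ (19601, 924).  Check: 19601²=384199201, 450·924²=384199200, difference 1.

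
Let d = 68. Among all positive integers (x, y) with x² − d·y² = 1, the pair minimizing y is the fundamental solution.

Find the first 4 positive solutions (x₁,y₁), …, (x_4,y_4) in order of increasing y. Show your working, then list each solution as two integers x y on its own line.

√68 → a₀=8, period (4,16); ℓ=2 even so k=1
i=0: a=8 ⇒ p=8, q=1
i=1: a=4 ⇒ p=33, q=4
(x₁, y₁) = (33, 4);  33² − 68·4² = 1 ✓
k=2:  x_2 = 33·33+68·4·4 = 2177,  y_2 = 33·4+4·33 = 264
k=3:  x_3 = 33·2177+68·4·264 = 143649,  y_3 = 33·264+4·2177 = 17420
k=4:  x_4 = 33·143649+68·4·17420 = 9478657,  y_4 = 33·17420+4·143649 = 1149456

33 4
2177 264
143649 17420
9478657 1149456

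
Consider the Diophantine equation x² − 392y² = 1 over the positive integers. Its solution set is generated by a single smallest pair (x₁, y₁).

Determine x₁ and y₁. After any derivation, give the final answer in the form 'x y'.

[19; 1,3,1,38] for √392; ℓ=4 ⇒ convergent index 3
step 0: (19, 1)  from 19·(1,0) + (0,1)
…
step 2: (79, 4)  from 3·(20,1) + (19,1)
step 3: (99, 5)  from 1·(79,4) + (20,1)
fundamental: x₁=99, y₁=5  (since 9801 − 392·25 = 1)

99 5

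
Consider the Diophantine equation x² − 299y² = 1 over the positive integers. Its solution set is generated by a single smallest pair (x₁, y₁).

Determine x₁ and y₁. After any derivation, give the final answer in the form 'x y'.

415 24

√299 = [17; 3,2,3,34, …], period ℓ=4 (even) → k=3
i=0: a=17 ⇒ p=17, q=1
…
i=2: a=2 ⇒ p=121, q=7
i=3: a=3 ⇒ p=415, q=24
→ (415, 24).  Check: 415²=172225, 299·24²=172224, difference 1.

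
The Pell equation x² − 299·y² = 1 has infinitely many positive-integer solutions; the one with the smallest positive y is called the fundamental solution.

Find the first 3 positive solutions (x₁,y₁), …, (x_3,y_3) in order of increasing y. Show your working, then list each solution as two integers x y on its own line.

415 24
344449 19920
285892255 16533576

[17; 3,2,3,34] for √299; ℓ=4 ⇒ convergent index 3
step 0: (17, 1)  from 17·(1,0) + (0,1)
step 1: (52, 3)  from 3·(17,1) + (1,0)
step 2: (121, 7)  from 2·(52,3) + (17,1)
step 3: (415, 24)  from 3·(121,7) + (52,3)
fundamental: x₁=415, y₁=24  (since 172225 − 299·576 = 1)
n=2: (415,24)∘(415,24) = (415·415+299·24·24, 415·24+24·415) = (344449,19920)
n=3: (344449,19920)∘(415,24) = (415·344449+299·24·19920, 415·19920+24·344449) = (285892255,16533576)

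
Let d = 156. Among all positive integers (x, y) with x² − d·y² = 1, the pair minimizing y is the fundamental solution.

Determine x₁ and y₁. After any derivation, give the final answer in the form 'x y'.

25 2

[12; 2,24] for √156; ℓ=2 ⇒ convergent index 1
a_0=12:  p_0=12·1+0=12,  q_0=12·0+1=1
a_1=2:  p_1=2·12+1=25,  q_1=2·1+0=2
→ (25, 2).  Check: 25²=625, 156·2²=624, difference 1.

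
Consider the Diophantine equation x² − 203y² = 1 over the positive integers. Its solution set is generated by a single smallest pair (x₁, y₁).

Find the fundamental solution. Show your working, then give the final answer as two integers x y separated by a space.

57 4

[14; 4,28] for √203; ℓ=2 ⇒ convergent index 1
k=0  a_k=14  p_k/q_k = 14/1
k=1  a_k=4  p_k/q_k = 57/4
fundamental: x₁=57, y₁=4  (since 3249 − 203·16 = 1)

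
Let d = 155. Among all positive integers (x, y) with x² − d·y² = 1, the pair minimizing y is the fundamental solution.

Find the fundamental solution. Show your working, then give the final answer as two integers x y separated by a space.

249 20

[12; 2,4,2,24] for √155; ℓ=4 ⇒ convergent index 3
step 0: (12, 1)  from 12·(1,0) + (0,1)
step 1: (25, 2)  from 2·(12,1) + (1,0)
step 2: (112, 9)  from 4·(25,2) + (12,1)
step 3: (249, 20)  from 2·(112,9) + (25,2)
(x₁, y₁) = (249, 20);  249² − 155·20² = 1 ✓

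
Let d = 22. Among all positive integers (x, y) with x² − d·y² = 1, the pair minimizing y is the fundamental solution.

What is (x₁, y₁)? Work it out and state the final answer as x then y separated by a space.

d=22: √d = [4; 1,2,4,2,1,8] (ℓ=6, even), read p_5/q_5
i=0: a=4 ⇒ p=4, q=1
…
i=2: a=2 ⇒ p=14, q=3
i=3: a=4 ⇒ p=61, q=13
i=4: a=2 ⇒ p=136, q=29
i=5: a=1 ⇒ p=197, q=42
(x₁, y₁) = (197, 42);  197² − 22·42² = 1 ✓

197 42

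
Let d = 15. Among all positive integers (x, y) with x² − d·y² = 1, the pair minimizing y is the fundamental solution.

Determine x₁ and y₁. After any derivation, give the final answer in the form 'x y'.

4 1

√15 → a₀=3, period (1,6); ℓ=2 even so k=1
k=0  a_k=3  p_k/q_k = 3/1
k=1  a_k=1  p_k/q_k = 4/1
→ (4, 1).  Check: 4²=16, 15·1²=15, difference 1.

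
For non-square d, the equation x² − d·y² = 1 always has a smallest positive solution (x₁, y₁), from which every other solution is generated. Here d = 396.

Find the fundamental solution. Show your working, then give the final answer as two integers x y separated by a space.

d=396: √d = [19; 1,8,1,38] (ℓ=4, even), read p_3/q_3
i=0: a=19 ⇒ p=19, q=1
…
i=2: a=8 ⇒ p=179, q=9
i=3: a=1 ⇒ p=199, q=10
(x₁, y₁) = (199, 10);  199² − 396·10² = 1 ✓

199 10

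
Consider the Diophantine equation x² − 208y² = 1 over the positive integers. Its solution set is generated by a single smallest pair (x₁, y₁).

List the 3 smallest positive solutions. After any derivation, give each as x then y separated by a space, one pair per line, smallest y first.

649 45
842401 58410
1093435849 75816135

d=208: √d = [14; 2,2,1,2,2,28] (ℓ=6, even), read p_5/q_5
k=0  a_k=14  p_k/q_k = 14/1
…
k=2  a_k=2  p_k/q_k = 72/5
k=3  a_k=1  p_k/q_k = 101/7
k=4  a_k=2  p_k/q_k = 274/19
k=5  a_k=2  p_k/q_k = 649/45
(x₁, y₁) = (649, 45);  649² − 208·45² = 1 ✓
n=2: (649,45)∘(649,45) = (649·649+208·45·45, 649·45+45·649) = (842401,58410)
n=3: (842401,58410)∘(649,45) = (649·842401+208·45·58410, 649·58410+45·842401) = (1093435849,75816135)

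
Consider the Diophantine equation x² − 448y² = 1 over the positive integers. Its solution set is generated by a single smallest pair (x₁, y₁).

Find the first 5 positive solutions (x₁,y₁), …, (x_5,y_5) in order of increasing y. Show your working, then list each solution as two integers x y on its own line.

d=448: √d = [21; 6,42] (ℓ=2, even), read p_1/q_1
a_0=21:  p_0=21·1+0=21,  q_0=21·0+1=1
a_1=6:  p_1=6·21+1=127,  q_1=6·1+0=6
(x₁, y₁) = (127, 6);  127² − 448·6² = 1 ✓
(127+6√448)^2 = 32257 + 1524√448
(127+6√448)^3 = 8193151 + 387090√448
(127+6√448)^4 = 2081028097 + 98319336√448
(127+6√448)^5 = 528572943487 + 24972724254√448

127 6
32257 1524
8193151 387090
2081028097 98319336
528572943487 24972724254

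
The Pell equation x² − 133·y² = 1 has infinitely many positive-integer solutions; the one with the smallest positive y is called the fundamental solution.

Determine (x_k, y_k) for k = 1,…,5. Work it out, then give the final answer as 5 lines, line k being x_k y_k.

√133 = [11; 1,1,7,5,1,…,1,1,22, …], period ℓ=16 (even) → k=15
step 0: (11, 1)  from 11·(1,0) + (0,1)
…
step 2: (23, 2)  from 1·(12,1) + (11,1)
step 3: (173, 15)  from 7·(23,2) + (12,1)
step 4: (888, 77)  from 5·(173,15) + (23,2)
step 5: (1061, 92)  from 1·(888,77) + (173,15)
…
step 9: (10979, 952)  from 1·(7969,691) + (3010,261)
…
step 13: (1210008, 104921)  from 7·(168583,14618) + (29927,2595)
step 14: (1378591, 119539)  from 1·(1210008,104921) + (168583,14618)
step 15: (2588599, 224460)  from 1·(1378591,119539) + (1210008,104921)
fundamental: x₁=2588599, y₁=224460  (since 6700844782801 − 133·50382291600 = 1)
(x_2, y_2) = (2588599·2588599 + 133·224460·224460, 2588599·224460 + 224460·2588599) = (13401689565601, 1162073863080)
(x_3, y_3) = (2588599·13401689565601 + 133·224460·1162073863080, 2588599·1162073863080 + 224460·13401689565601) = (69383200415647777399, 6016286479789825380)
(x_4, y_4) = (2588599·69383200415647777399 + 133·224460·6016286479789825380, 2588599·6016286479789825380 + 224460·69383200415647777399) = (359210566425477440164982401, 31147506330593762303822160)
(x_5, y_5) = (2588599·359210566425477440164982401 + 133·224460·31147506330593762303822160, 2588599·31147506330593762303822160 + 224460·359210566425477440164982401) = (1859704226076779569066850908714999, 161256807479731348725343689282300)

2588599 224460
13401689565601 1162073863080
69383200415647777399 6016286479789825380
359210566425477440164982401 31147506330593762303822160
1859704226076779569066850908714999 161256807479731348725343689282300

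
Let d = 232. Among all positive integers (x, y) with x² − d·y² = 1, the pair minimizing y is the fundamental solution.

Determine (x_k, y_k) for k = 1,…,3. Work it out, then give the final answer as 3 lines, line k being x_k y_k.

19603 1287
768555217 50458122
30131975818099 1978261129845

√232 = [15; 4,3,7,3,4,30, …], period ℓ=6 (even) → k=5
k=0  a_k=15  p_k/q_k = 15/1
…
k=3  a_k=7  p_k/q_k = 1447/95
k=4  a_k=3  p_k/q_k = 4539/298
k=5  a_k=4  p_k/q_k = 19603/1287
→ (19603, 1287).  Check: 19603²=384277609, 232·1287²=384277608, difference 1.
k=2:  x_2 = 19603·19603+232·1287·1287 = 768555217,  y_2 = 19603·1287+1287·19603 = 50458122
k=3:  x_3 = 19603·768555217+232·1287·50458122 = 30131975818099,  y_3 = 19603·50458122+1287·768555217 = 1978261129845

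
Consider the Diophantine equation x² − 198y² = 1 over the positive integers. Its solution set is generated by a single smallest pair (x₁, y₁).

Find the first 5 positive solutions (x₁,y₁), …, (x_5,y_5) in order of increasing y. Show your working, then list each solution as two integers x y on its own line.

[14; 14,28] for √198; ℓ=2 ⇒ convergent index 1
i=0: a=14 ⇒ p=14, q=1
i=1: a=14 ⇒ p=197, q=14
→ (197, 14).  Check: 197²=38809, 198·14²=38808, difference 1.
k=2:  x_2 = 197·197+198·14·14 = 77617,  y_2 = 197·14+14·197 = 5516
k=3:  x_3 = 197·77617+198·14·5516 = 30580901,  y_3 = 197·5516+14·77617 = 2173290
k=4:  x_4 = 197·30580901+198·14·2173290 = 12048797377,  y_4 = 197·2173290+14·30580901 = 856270744
k=5:  x_5 = 197·12048797377+198·14·856270744 = 4747195585637,  y_5 = 197·856270744+14·12048797377 = 337368499846

197 14
77617 5516
30580901 2173290
12048797377 856270744
4747195585637 337368499846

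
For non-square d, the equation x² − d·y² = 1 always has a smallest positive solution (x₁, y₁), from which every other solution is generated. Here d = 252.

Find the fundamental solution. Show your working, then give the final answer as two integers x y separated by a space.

[15; 1,6,1,30] for √252; ℓ=4 ⇒ convergent index 3
step 0: (15, 1)  from 15·(1,0) + (0,1)
step 1: (16, 1)  from 1·(15,1) + (1,0)
step 2: (111, 7)  from 6·(16,1) + (15,1)
step 3: (127, 8)  from 1·(111,7) + (16,1)
→ (127, 8).  Check: 127²=16129, 252·8²=16128, difference 1.

127 8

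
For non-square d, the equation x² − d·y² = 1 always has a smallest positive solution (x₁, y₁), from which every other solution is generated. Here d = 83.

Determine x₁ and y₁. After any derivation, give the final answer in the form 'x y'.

82 9

√83 = [9; 9,18, …], period ℓ=2 (even) → k=1
k=0  a_k=9  p_k/q_k = 9/1
k=1  a_k=9  p_k/q_k = 82/9
fundamental: x₁=82, y₁=9  (since 6724 − 83·81 = 1)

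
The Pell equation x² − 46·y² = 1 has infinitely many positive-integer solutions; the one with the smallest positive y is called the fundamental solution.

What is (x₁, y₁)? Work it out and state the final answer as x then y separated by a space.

√46 → a₀=6, period (1,3,1,1,2,6,2,1,1,3,1,12); ℓ=12 even so k=11
k=0  a_k=6  p_k/q_k = 6/1
k=1  a_k=1  p_k/q_k = 7/1
…
k=3  a_k=1  p_k/q_k = 34/5
k=4  a_k=1  p_k/q_k = 61/9
k=5  a_k=2  p_k/q_k = 156/23
…
k=10  a_k=3  p_k/q_k = 19038/2807
k=11  a_k=1  p_k/q_k = 24335/3588
→ (24335, 3588).  Check: 24335²=592192225, 46·3588²=592192224, difference 1.

24335 3588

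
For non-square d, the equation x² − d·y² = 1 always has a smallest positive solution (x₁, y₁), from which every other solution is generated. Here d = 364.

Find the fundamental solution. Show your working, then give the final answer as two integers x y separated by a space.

[19; 12,1,2,3,1,8,1,3,2,1,12,38] for √364; ℓ=12 ⇒ convergent index 11
a_0=19:  p_0=19·1+0=19,  q_0=19·0+1=1
a_1=12:  p_1=12·19+1=229,  q_1=12·1+0=12
a_2=1:  p_2=1·229+19=248,  q_2=1·12+1=13
a_3=2:  p_3=2·248+229=725,  q_3=2·13+12=38
a_4=3:  p_4=3·725+248=2423,  q_4=3·38+13=127
a_5=1:  p_5=1·2423+725=3148,  q_5=1·127+38=165
a_6=8:  p_6=8·3148+2423=27607,  q_6=8·165+127=1447
a_7=1:  p_7=1·27607+3148=30755,  q_7=1·1447+165=1612
a_8=3:  p_8=3·30755+27607=119872,  q_8=3·1612+1447=6283
…
a_10=1:  p_10=1·270499+119872=390371,  q_10=1·14178+6283=20461
a_11=12:  p_11=12·390371+270499=4954951,  q_11=12·20461+14178=259710
fundamental: x₁=4954951, y₁=259710  (since 24551539412401 − 364·67449284100 = 1)

4954951 259710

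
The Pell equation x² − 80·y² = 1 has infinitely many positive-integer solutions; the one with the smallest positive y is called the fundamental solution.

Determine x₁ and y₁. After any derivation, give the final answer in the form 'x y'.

9 1

√80 = [8; 1,16, …], period ℓ=2 (even) → k=1
a_0=8:  p_0=8·1+0=8,  q_0=8·0+1=1
a_1=1:  p_1=1·8+1=9,  q_1=1·1+0=1
→ (9, 1).  Check: 9²=81, 80·1²=80, difference 1.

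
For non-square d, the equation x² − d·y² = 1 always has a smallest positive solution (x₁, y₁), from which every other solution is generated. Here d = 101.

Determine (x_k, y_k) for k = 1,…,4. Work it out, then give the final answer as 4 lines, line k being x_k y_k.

√101 = [10; 20, …], period ℓ=1 (odd) → k=1
i=0: a=10 ⇒ p=10, q=1
i=1: a=20 ⇒ p=201, q=20
(x₁, y₁) = (201, 20);  201² − 101·20² = 1 ✓
k=2:  x_2 = 201·201+101·20·20 = 80801,  y_2 = 201·20+20·201 = 8040
k=3:  x_3 = 201·80801+101·20·8040 = 32481801,  y_3 = 201·8040+20·80801 = 3232060
k=4:  x_4 = 201·32481801+101·20·3232060 = 13057603201,  y_4 = 201·3232060+20·32481801 = 1299280080

201 20
80801 8040
32481801 3232060
13057603201 1299280080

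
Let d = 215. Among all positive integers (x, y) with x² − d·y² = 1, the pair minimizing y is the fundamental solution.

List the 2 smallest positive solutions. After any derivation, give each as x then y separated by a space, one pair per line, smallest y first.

d=215: √d = [14; 1,1,1,28] (ℓ=4, even), read p_3/q_3
k=0  a_k=14  p_k/q_k = 14/1
k=1  a_k=1  p_k/q_k = 15/1
k=2  a_k=1  p_k/q_k = 29/2
k=3  a_k=1  p_k/q_k = 44/3
(x₁, y₁) = (44, 3);  44² − 215·3² = 1 ✓
(44+3√215)^2 = 3871 + 264√215

44 3
3871 264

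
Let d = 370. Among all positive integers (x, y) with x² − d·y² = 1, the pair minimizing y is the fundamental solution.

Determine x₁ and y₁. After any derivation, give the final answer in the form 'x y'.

213859 11118

√370 = [19; 4,4,38, …], period ℓ=3 (odd) → k=5
a_0=19:  p_0=19·1+0=19,  q_0=19·0+1=1
…
a_2=4:  p_2=4·77+19=327,  q_2=4·4+1=17
…
a_4=4:  p_4=4·12503+327=50339,  q_4=4·650+17=2617
a_5=4:  p_5=4·50339+12503=213859,  q_5=4·2617+650=11118
(x₁, y₁) = (213859, 11118);  213859² − 370·11118² = 1 ✓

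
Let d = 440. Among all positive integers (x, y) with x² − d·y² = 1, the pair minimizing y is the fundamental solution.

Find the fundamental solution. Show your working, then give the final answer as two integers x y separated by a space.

d=440: √d = [20; 1,40] (ℓ=2, even), read p_1/q_1
k=0  a_k=20  p_k/q_k = 20/1
k=1  a_k=1  p_k/q_k = 21/1
(x₁, y₁) = (21, 1);  21² − 440·1² = 1 ✓

21 1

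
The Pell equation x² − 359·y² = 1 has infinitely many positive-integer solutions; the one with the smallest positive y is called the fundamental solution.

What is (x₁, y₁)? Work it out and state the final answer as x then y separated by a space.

√359 → a₀=18, period (1,17,1,36); ℓ=4 even so k=3
a_0=18:  p_0=18·1+0=18,  q_0=18·0+1=1
a_1=1:  p_1=1·18+1=19,  q_1=1·1+0=1
a_2=17:  p_2=17·19+18=341,  q_2=17·1+1=18
a_3=1:  p_3=1·341+19=360,  q_3=1·18+1=19
fundamental: x₁=360, y₁=19  (since 129600 − 359·361 = 1)

360 19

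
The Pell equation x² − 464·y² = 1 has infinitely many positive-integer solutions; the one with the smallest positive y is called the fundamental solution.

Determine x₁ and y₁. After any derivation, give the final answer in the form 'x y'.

9801 455

√464 = [21; 1,1,5,1,1,1,5,1,1,42, …], period ℓ=10 (even) → k=9
k=0  a_k=21  p_k/q_k = 21/1
k=1  a_k=1  p_k/q_k = 22/1
k=2  a_k=1  p_k/q_k = 43/2
k=3  a_k=5  p_k/q_k = 237/11
k=4  a_k=1  p_k/q_k = 280/13
…
k=6  a_k=1  p_k/q_k = 797/37
k=7  a_k=5  p_k/q_k = 4502/209
k=8  a_k=1  p_k/q_k = 5299/246
k=9  a_k=1  p_k/q_k = 9801/455
(x₁, y₁) = (9801, 455);  9801² − 464·455² = 1 ✓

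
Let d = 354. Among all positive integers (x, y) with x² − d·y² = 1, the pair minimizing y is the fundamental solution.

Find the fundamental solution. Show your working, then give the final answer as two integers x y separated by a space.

√354 = [18; 1,4,2,2,18,2,2,4,1,36, …], period ℓ=10 (even) → k=9
k=0  a_k=18  p_k/q_k = 18/1
…
k=2  a_k=4  p_k/q_k = 94/5
…
k=5  a_k=18  p_k/q_k = 9351/497
…
k=7  a_k=2  p_k/q_k = 47771/2539
k=8  a_k=4  p_k/q_k = 210294/11177
k=9  a_k=1  p_k/q_k = 258065/13716
(x₁, y₁) = (258065, 13716);  258065² − 354·13716² = 1 ✓

258065 13716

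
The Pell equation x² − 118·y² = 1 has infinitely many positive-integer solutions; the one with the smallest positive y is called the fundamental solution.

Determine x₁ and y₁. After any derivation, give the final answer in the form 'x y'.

306917 28254

√118 = [10; 1,6,3,2,10,2,3,6,1,20, …], period ℓ=10 (even) → k=9
i=0: a=10 ⇒ p=10, q=1
…
i=6: a=2 ⇒ p=12112, q=1115
…
i=8: a=6 ⇒ p=264802, q=24377
i=9: a=1 ⇒ p=306917, q=28254
→ (306917, 28254).  Check: 306917²=94198044889, 118·28254²=94198044888, difference 1.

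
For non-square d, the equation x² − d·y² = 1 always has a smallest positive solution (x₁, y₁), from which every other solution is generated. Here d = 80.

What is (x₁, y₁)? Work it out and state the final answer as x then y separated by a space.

√80 = [8; 1,16, …], period ℓ=2 (even) → k=1
a_0=8:  p_0=8·1+0=8,  q_0=8·0+1=1
a_1=1:  p_1=1·8+1=9,  q_1=1·1+0=1
fundamental: x₁=9, y₁=1  (since 81 − 80·1 = 1)

9 1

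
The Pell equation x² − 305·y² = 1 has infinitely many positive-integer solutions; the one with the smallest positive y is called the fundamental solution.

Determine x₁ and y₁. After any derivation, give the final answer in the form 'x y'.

√305 = [17; 2,6,2,34, …], period ℓ=4 (even) → k=3
step 0: (17, 1)  from 17·(1,0) + (0,1)
…
step 2: (227, 13)  from 6·(35,2) + (17,1)
step 3: (489, 28)  from 2·(227,13) + (35,2)
(x₁, y₁) = (489, 28);  489² − 305·28² = 1 ✓

489 28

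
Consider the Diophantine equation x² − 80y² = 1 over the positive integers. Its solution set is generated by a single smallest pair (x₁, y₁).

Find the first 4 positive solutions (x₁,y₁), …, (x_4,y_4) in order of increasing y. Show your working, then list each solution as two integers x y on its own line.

d=80: √d = [8; 1,16] (ℓ=2, even), read p_1/q_1
i=0: a=8 ⇒ p=8, q=1
i=1: a=1 ⇒ p=9, q=1
→ (9, 1).  Check: 9²=81, 80·1²=80, difference 1.
(9+1√80)^2 = 161 + 18√80
(9+1√80)^3 = 2889 + 323√80
(9+1√80)^4 = 51841 + 5796√80

9 1
161 18
2889 323
51841 5796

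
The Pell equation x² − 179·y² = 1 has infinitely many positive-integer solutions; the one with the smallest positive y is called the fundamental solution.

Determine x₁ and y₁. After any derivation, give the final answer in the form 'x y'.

√179 → a₀=13, period (2,1,1,1,3,…,1,2,26); ℓ=14 even so k=13
step 0: (13, 1)  from 13·(1,0) + (0,1)
…
step 4: (107, 8)  from 1·(67,5) + (40,3)
…
step 12: (1588459, 118727)  from 1·(1013292,75737) + (575167,42990)
step 13: (4190210, 313191)  from 2·(1588459,118727) + (1013292,75737)
→ (4190210, 313191).  Check: 4190210²=17557859844100, 179·313191²=17557859844099, difference 1.

4190210 313191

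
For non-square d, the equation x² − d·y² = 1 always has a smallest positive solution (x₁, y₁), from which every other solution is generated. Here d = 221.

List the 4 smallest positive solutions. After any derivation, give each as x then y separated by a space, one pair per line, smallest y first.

√221 = [14; 1,6,2,6,1,28, …], period ℓ=6 (even) → k=5
k=0  a_k=14  p_k/q_k = 14/1
k=1  a_k=1  p_k/q_k = 15/1
…
k=4  a_k=6  p_k/q_k = 1442/97
k=5  a_k=1  p_k/q_k = 1665/112
(x₁, y₁) = (1665, 112);  1665² − 221·112² = 1 ✓
n=2: (1665,112)∘(1665,112) = (1665·1665+221·112·112, 1665·112+112·1665) = (5544449,372960)
n=3: (5544449,372960)∘(1665,112) = (1665·5544449+221·112·372960, 1665·372960+112·5544449) = (18463013505,1241956688)
n=4: (18463013505,1241956688)∘(1665,112) = (1665·18463013505+221·112·1241956688, 1665·1241956688+112·18463013505) = (61481829427201,4135715398080)

1665 112
5544449 372960
18463013505 1241956688
61481829427201 4135715398080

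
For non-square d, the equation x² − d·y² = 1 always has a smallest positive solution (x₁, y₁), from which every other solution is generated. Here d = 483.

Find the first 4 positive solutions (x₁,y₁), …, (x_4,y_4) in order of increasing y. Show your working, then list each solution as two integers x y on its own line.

√483 = [21; 1,42, …], period ℓ=2 (even) → k=1
a_0=21:  p_0=21·1+0=21,  q_0=21·0+1=1
a_1=1:  p_1=1·21+1=22,  q_1=1·1+0=1
→ (22, 1).  Check: 22²=484, 483·1²=483, difference 1.
(22+1√483)^2 = 967 + 44√483
(22+1√483)^3 = 42526 + 1935√483
(22+1√483)^4 = 1870177 + 85096√483

22 1
967 44
42526 1935
1870177 85096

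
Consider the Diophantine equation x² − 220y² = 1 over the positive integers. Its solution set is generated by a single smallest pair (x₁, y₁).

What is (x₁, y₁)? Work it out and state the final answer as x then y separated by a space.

89 6

d=220: √d = [14; 1,4,1,28] (ℓ=4, even), read p_3/q_3
a_0=14:  p_0=14·1+0=14,  q_0=14·0+1=1
…
a_2=4:  p_2=4·15+14=74,  q_2=4·1+1=5
a_3=1:  p_3=1·74+15=89,  q_3=1·5+1=6
→ (89, 6).  Check: 89²=7921, 220·6²=7920, difference 1.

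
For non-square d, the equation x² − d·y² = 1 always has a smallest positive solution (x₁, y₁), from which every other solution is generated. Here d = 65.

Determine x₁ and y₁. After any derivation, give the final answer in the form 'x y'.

√65 → a₀=8, period (16); ℓ=1 odd so k=1
k=0  a_k=8  p_k/q_k = 8/1
k=1  a_k=16  p_k/q_k = 129/16
→ (129, 16).  Check: 129²=16641, 65·16²=16640, difference 1.

129 16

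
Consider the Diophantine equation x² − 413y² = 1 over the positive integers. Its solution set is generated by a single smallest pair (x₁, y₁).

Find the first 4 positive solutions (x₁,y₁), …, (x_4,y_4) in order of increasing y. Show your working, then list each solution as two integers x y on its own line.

113399 5580
25718666401 1265532840
5832942102300599 287020317040740
1322899602891852585601 65095633862940217680

[20; 3,9,1,4,1,9,3,40] for √413; ℓ=8 ⇒ convergent index 7
k=0  a_k=20  p_k/q_k = 20/1
k=1  a_k=3  p_k/q_k = 61/3
k=2  a_k=9  p_k/q_k = 569/28
…
k=4  a_k=4  p_k/q_k = 3089/152
k=5  a_k=1  p_k/q_k = 3719/183
k=6  a_k=9  p_k/q_k = 36560/1799
k=7  a_k=3  p_k/q_k = 113399/5580
(x₁, y₁) = (113399, 5580);  113399² − 413·5580² = 1 ✓
n=2: (113399,5580)∘(113399,5580) = (113399·113399+413·5580·5580, 113399·5580+5580·113399) = (25718666401,1265532840)
n=3: (25718666401,1265532840)∘(113399,5580) = (113399·25718666401+413·5580·1265532840, 113399·1265532840+5580·25718666401) = (5832942102300599,287020317040740)
n=4: (5832942102300599,287020317040740)∘(113399,5580) = (113399·5832942102300599+413·5580·287020317040740, 113399·287020317040740+5580·5832942102300599) = (1322899602891852585601,65095633862940217680)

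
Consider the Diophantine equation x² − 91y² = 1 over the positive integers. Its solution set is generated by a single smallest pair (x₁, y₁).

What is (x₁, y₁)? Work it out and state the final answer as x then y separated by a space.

d=91: √d = [9; 1,1,5,1,5,1,1,18] (ℓ=8, even), read p_7/q_7
i=0: a=9 ⇒ p=9, q=1
i=1: a=1 ⇒ p=10, q=1
i=2: a=1 ⇒ p=19, q=2
i=3: a=5 ⇒ p=105, q=11
i=4: a=1 ⇒ p=124, q=13
…
i=6: a=1 ⇒ p=849, q=89
i=7: a=1 ⇒ p=1574, q=165
→ (1574, 165).  Check: 1574²=2477476, 91·165²=2477475, difference 1.

1574 165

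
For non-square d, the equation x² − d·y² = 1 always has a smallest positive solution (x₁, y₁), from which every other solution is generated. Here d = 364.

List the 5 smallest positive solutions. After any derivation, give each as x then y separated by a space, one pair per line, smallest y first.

d=364: √d = [19; 12,1,2,3,1,8,1,3,2,1,12,38] (ℓ=12, even), read p_11/q_11
step 0: (19, 1)  from 19·(1,0) + (0,1)
step 1: (229, 12)  from 12·(19,1) + (1,0)
…
step 3: (725, 38)  from 2·(248,13) + (229,12)
…
step 5: (3148, 165)  from 1·(2423,127) + (725,38)
…
step 10: (390371, 20461)  from 1·(270499,14178) + (119872,6283)
step 11: (4954951, 259710)  from 12·(390371,20461) + (270499,14178)
→ (4954951, 259710).  Check: 4954951²=24551539412401, 364·259710²=24551539412400, difference 1.
(4954951+259710√364)^2 = 49103078824801 + 2573700648420√364
(4954951+259710√364)^3 = 486606699052048124551 + 25505121203178395130√364
(4954951+259710√364)^4 = 4822224700149240710505379201 + 252753251621617410554928840√364
(4954951+259710√364)^5 = 47787774200457874208819626306623751 + 2504759953751544114971907242978550√364

4954951 259710
49103078824801 2573700648420
486606699052048124551 25505121203178395130
4822224700149240710505379201 252753251621617410554928840
47787774200457874208819626306623751 2504759953751544114971907242978550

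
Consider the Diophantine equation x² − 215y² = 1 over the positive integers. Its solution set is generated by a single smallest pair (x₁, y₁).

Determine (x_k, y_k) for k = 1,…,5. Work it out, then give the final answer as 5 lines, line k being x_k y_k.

d=215: √d = [14; 1,1,1,28] (ℓ=4, even), read p_3/q_3
k=0  a_k=14  p_k/q_k = 14/1
…
k=2  a_k=1  p_k/q_k = 29/2
k=3  a_k=1  p_k/q_k = 44/3
fundamental: x₁=44, y₁=3  (since 1936 − 215·9 = 1)
(x_2, y_2) = (44·44 + 215·3·3, 44·3 + 3·44) = (3871, 264)
(x_3, y_3) = (44·3871 + 215·3·264, 44·264 + 3·3871) = (340604, 23229)
(x_4, y_4) = (44·340604 + 215·3·23229, 44·23229 + 3·340604) = (29969281, 2043888)
(x_5, y_5) = (44·29969281 + 215·3·2043888, 44·2043888 + 3·29969281) = (2636956124, 179838915)

44 3
3871 264
340604 23229
29969281 2043888
2636956124 179838915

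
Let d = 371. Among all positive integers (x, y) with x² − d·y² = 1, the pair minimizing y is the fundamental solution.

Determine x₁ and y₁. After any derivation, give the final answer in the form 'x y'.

[19; 3,1,4,1,3,38] for √371; ℓ=6 ⇒ convergent index 5
i=0: a=19 ⇒ p=19, q=1
…
i=2: a=1 ⇒ p=77, q=4
i=3: a=4 ⇒ p=366, q=19
i=4: a=1 ⇒ p=443, q=23
i=5: a=3 ⇒ p=1695, q=88
fundamental: x₁=1695, y₁=88  (since 2873025 − 371·7744 = 1)

1695 88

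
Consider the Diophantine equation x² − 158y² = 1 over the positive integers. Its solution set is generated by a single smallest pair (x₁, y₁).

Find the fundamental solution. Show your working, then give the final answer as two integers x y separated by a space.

7743 616

d=158: √d = [12; 1,1,3,12,3,1,1,24] (ℓ=8, even), read p_7/q_7
k=0  a_k=12  p_k/q_k = 12/1
…
k=3  a_k=3  p_k/q_k = 88/7
…
k=5  a_k=3  p_k/q_k = 3331/265
k=6  a_k=1  p_k/q_k = 4412/351
k=7  a_k=1  p_k/q_k = 7743/616
fundamental: x₁=7743, y₁=616  (since 59954049 − 158·379456 = 1)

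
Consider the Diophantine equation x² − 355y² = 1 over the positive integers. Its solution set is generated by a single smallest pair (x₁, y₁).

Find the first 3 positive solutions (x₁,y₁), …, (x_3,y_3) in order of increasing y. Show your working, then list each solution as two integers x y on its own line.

954809 50676
1823320452961 96771801768
3481845556741524089 184797174548553948

d=355: √d = [18; 1,5,3,3,1,6,1,3,3,5,1,36] (ℓ=12, even), read p_11/q_11
k=0  a_k=18  p_k/q_k = 18/1
…
k=2  a_k=5  p_k/q_k = 113/6
k=3  a_k=3  p_k/q_k = 358/19
k=4  a_k=3  p_k/q_k = 1187/63
…
k=9  a_k=3  p_k/q_k = 151391/8035
k=10  a_k=5  p_k/q_k = 803418/42641
k=11  a_k=1  p_k/q_k = 954809/50676
→ (954809, 50676).  Check: 954809²=911660226481, 355·50676²=911660226480, difference 1.
(954809+50676√355)^2 = 1823320452961 + 96771801768√355
(954809+50676√355)^3 = 3481845556741524089 + 184797174548553948√355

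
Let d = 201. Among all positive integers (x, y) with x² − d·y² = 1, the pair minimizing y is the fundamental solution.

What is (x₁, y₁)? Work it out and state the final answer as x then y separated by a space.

515095 36332

d=201: √d = [14; 5,1,1,1,2,…,1,5,28] (ℓ=14, even), read p_13/q_13
i=0: a=14 ⇒ p=14, q=1
i=1: a=5 ⇒ p=71, q=5
i=2: a=1 ⇒ p=85, q=6
i=3: a=1 ⇒ p=156, q=11
i=4: a=1 ⇒ p=241, q=17
…
i=6: a=1 ⇒ p=879, q=62
i=7: a=8 ⇒ p=7670, q=541
i=8: a=1 ⇒ p=8549, q=603
…
i=10: a=1 ⇒ p=33317, q=2350
i=11: a=1 ⇒ p=58085, q=4097
i=12: a=1 ⇒ p=91402, q=6447
i=13: a=5 ⇒ p=515095, q=36332
(x₁, y₁) = (515095, 36332);  515095² − 201·36332² = 1 ✓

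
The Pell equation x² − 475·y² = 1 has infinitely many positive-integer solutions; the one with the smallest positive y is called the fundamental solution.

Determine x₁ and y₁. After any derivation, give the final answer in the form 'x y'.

57799 2652

d=475: √d = [21; 1,3,1,6,2,6,1,3,1,42] (ℓ=10, even), read p_9/q_9
k=0  a_k=21  p_k/q_k = 21/1
k=1  a_k=1  p_k/q_k = 22/1
k=2  a_k=3  p_k/q_k = 87/4
…
k=4  a_k=6  p_k/q_k = 741/34
k=5  a_k=2  p_k/q_k = 1591/73
k=6  a_k=6  p_k/q_k = 10287/472
…
k=8  a_k=3  p_k/q_k = 45921/2107
k=9  a_k=1  p_k/q_k = 57799/2652
fundamental: x₁=57799, y₁=2652  (since 3340724401 − 475·7033104 = 1)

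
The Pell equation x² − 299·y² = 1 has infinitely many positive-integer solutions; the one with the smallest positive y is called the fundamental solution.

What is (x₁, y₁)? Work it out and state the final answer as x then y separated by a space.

[17; 3,2,3,34] for √299; ℓ=4 ⇒ convergent index 3
k=0  a_k=17  p_k/q_k = 17/1
…
k=2  a_k=2  p_k/q_k = 121/7
k=3  a_k=3  p_k/q_k = 415/24
→ (415, 24).  Check: 415²=172225, 299·24²=172224, difference 1.

415 24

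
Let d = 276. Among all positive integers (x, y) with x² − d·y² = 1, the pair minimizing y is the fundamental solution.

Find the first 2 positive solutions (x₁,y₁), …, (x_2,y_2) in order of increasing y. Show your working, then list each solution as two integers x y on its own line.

d=276: √d = [16; 1,1,1,1,2,2,2,1,1,1,1,32] (ℓ=12, even), read p_11/q_11
a_0=16:  p_0=16·1+0=16,  q_0=16·0+1=1
a_1=1:  p_1=1·16+1=17,  q_1=1·1+0=1
…
a_3=1:  p_3=1·33+17=50,  q_3=1·2+1=3
a_4=1:  p_4=1·50+33=83,  q_4=1·3+2=5
a_5=2:  p_5=2·83+50=216,  q_5=2·5+3=13
a_6=2:  p_6=2·216+83=515,  q_6=2·13+5=31
a_7=2:  p_7=2·515+216=1246,  q_7=2·31+13=75
a_8=1:  p_8=1·1246+515=1761,  q_8=1·75+31=106
a_9=1:  p_9=1·1761+1246=3007,  q_9=1·106+75=181
a_10=1:  p_10=1·3007+1761=4768,  q_10=1·181+106=287
a_11=1:  p_11=1·4768+3007=7775,  q_11=1·287+181=468
(x₁, y₁) = (7775, 468);  7775² − 276·468² = 1 ✓
n=2: (7775,468)∘(7775,468) = (7775·7775+276·468·468, 7775·468+468·7775) = (120901249,7277400)

7775 468
120901249 7277400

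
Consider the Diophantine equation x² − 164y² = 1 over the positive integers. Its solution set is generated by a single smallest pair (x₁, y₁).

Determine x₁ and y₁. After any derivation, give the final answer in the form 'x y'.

2049 160

d=164: √d = [12; 1,4,6,4,1,24] (ℓ=6, even), read p_5/q_5
a_0=12:  p_0=12·1+0=12,  q_0=12·0+1=1
a_1=1:  p_1=1·12+1=13,  q_1=1·1+0=1
a_2=4:  p_2=4·13+12=64,  q_2=4·1+1=5
…
a_4=4:  p_4=4·397+64=1652,  q_4=4·31+5=129
a_5=1:  p_5=1·1652+397=2049,  q_5=1·129+31=160
(x₁, y₁) = (2049, 160);  2049² − 164·160² = 1 ✓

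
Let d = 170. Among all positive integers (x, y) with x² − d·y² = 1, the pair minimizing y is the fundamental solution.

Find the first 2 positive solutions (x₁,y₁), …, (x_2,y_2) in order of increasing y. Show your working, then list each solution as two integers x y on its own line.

339 26
229841 17628

[13; 26] for √170; ℓ=1 ⇒ convergent index 1
k=0  a_k=13  p_k/q_k = 13/1
k=1  a_k=26  p_k/q_k = 339/26
(x₁, y₁) = (339, 26);  339² − 170·26² = 1 ✓
k=2:  x_2 = 339·339+170·26·26 = 229841,  y_2 = 339·26+26·339 = 17628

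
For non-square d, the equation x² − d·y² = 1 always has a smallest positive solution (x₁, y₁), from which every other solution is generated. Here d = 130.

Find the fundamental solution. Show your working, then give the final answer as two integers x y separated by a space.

[11; 2,2,22] for √130; ℓ=3 ⇒ convergent index 5
a_0=11:  p_0=11·1+0=11,  q_0=11·0+1=1
…
a_4=2:  p_4=2·1277+57=2611,  q_4=2·112+5=229
a_5=2:  p_5=2·2611+1277=6499,  q_5=2·229+112=570
fundamental: x₁=6499, y₁=570  (since 42237001 − 130·324900 = 1)

6499 570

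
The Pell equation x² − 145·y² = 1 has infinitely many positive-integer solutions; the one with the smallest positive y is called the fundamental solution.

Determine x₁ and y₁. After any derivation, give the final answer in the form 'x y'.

d=145: √d = [12; 24] (ℓ=1, odd), read p_1/q_1
k=0  a_k=12  p_k/q_k = 12/1
k=1  a_k=24  p_k/q_k = 289/24
fundamental: x₁=289, y₁=24  (since 83521 − 145·576 = 1)

289 24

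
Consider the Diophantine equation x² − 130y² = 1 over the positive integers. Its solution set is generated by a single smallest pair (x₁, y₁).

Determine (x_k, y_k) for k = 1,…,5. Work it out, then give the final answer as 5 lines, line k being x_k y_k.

6499 570
84474001 7408860
1097993058499 96300361710
14271713689896001 1251712094097720
185503733443275162499 16269753702781802850

√130 → a₀=11, period (2,2,22); ℓ=3 odd so k=5
a_0=11:  p_0=11·1+0=11,  q_0=11·0+1=1
…
a_2=2:  p_2=2·23+11=57,  q_2=2·2+1=5
a_3=22:  p_3=22·57+23=1277,  q_3=22·5+2=112
a_4=2:  p_4=2·1277+57=2611,  q_4=2·112+5=229
a_5=2:  p_5=2·2611+1277=6499,  q_5=2·229+112=570
(x₁, y₁) = (6499, 570);  6499² − 130·570² = 1 ✓
k=2:  x_2 = 6499·6499+130·570·570 = 84474001,  y_2 = 6499·570+570·6499 = 7408860
k=3:  x_3 = 6499·84474001+130·570·7408860 = 1097993058499,  y_3 = 6499·7408860+570·84474001 = 96300361710
k=4:  x_4 = 6499·1097993058499+130·570·96300361710 = 14271713689896001,  y_4 = 6499·96300361710+570·1097993058499 = 1251712094097720
k=5:  x_5 = 6499·14271713689896001+130·570·1251712094097720 = 185503733443275162499,  y_5 = 6499·1251712094097720+570·14271713689896001 = 16269753702781802850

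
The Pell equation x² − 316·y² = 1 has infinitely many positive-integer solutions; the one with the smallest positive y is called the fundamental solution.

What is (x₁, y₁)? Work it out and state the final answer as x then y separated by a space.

12799 720

[17; 1,3,2,8,2,3,1,34] for √316; ℓ=8 ⇒ convergent index 7
step 0: (17, 1)  from 17·(1,0) + (0,1)
step 1: (18, 1)  from 1·(17,1) + (1,0)
step 2: (71, 4)  from 3·(18,1) + (17,1)
step 3: (160, 9)  from 2·(71,4) + (18,1)
step 4: (1351, 76)  from 8·(160,9) + (71,4)
step 5: (2862, 161)  from 2·(1351,76) + (160,9)
step 6: (9937, 559)  from 3·(2862,161) + (1351,76)
step 7: (12799, 720)  from 1·(9937,559) + (2862,161)
→ (12799, 720).  Check: 12799²=163814401, 316·720²=163814400, difference 1.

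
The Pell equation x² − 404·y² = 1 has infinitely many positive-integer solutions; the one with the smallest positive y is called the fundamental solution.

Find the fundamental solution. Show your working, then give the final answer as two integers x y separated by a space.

201 10

√404 = [20; 10,40, …], period ℓ=2 (even) → k=1
i=0: a=20 ⇒ p=20, q=1
i=1: a=10 ⇒ p=201, q=10
→ (201, 10).  Check: 201²=40401, 404·10²=40400, difference 1.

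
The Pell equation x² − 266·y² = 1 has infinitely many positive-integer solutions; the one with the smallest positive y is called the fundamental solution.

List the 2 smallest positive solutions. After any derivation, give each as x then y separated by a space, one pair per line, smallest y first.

685 42
938449 57540

√266 → a₀=16, period (3,4,3,32); ℓ=4 even so k=3
i=0: a=16 ⇒ p=16, q=1
i=1: a=3 ⇒ p=49, q=3
i=2: a=4 ⇒ p=212, q=13
i=3: a=3 ⇒ p=685, q=42
fundamental: x₁=685, y₁=42  (since 469225 − 266·1764 = 1)
(685+42√266)^2 = 938449 + 57540√266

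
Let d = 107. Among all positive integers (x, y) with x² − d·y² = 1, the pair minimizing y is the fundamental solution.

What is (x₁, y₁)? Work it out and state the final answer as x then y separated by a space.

962 93

d=107: √d = [10; 2,1,9,1,2,20] (ℓ=6, even), read p_5/q_5
a_0=10:  p_0=10·1+0=10,  q_0=10·0+1=1
…
a_2=1:  p_2=1·21+10=31,  q_2=1·2+1=3
a_3=9:  p_3=9·31+21=300,  q_3=9·3+2=29
a_4=1:  p_4=1·300+31=331,  q_4=1·29+3=32
a_5=2:  p_5=2·331+300=962,  q_5=2·32+29=93
fundamental: x₁=962, y₁=93  (since 925444 − 107·8649 = 1)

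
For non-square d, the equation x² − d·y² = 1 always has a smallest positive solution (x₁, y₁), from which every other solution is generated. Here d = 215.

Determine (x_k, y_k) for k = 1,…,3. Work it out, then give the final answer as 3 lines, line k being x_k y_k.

[14; 1,1,1,28] for √215; ℓ=4 ⇒ convergent index 3
a_0=14:  p_0=14·1+0=14,  q_0=14·0+1=1
a_1=1:  p_1=1·14+1=15,  q_1=1·1+0=1
a_2=1:  p_2=1·15+14=29,  q_2=1·1+1=2
a_3=1:  p_3=1·29+15=44,  q_3=1·2+1=3
fundamental: x₁=44, y₁=3  (since 1936 − 215·9 = 1)
n=2: (44,3)∘(44,3) = (44·44+215·3·3, 44·3+3·44) = (3871,264)
n=3: (3871,264)∘(44,3) = (44·3871+215·3·264, 44·264+3·3871) = (340604,23229)

44 3
3871 264
340604 23229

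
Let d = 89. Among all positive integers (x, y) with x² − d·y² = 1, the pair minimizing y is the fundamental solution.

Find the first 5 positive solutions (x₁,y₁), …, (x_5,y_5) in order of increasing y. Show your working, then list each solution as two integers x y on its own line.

d=89: √d = [9; 2,3,3,2,18] (ℓ=5, odd), read p_9/q_9
i=0: a=9 ⇒ p=9, q=1
i=1: a=2 ⇒ p=19, q=2
i=2: a=3 ⇒ p=66, q=7
i=3: a=3 ⇒ p=217, q=23
i=4: a=2 ⇒ p=500, q=53
…
i=6: a=2 ⇒ p=18934, q=2007
…
i=8: a=3 ⇒ p=216991, q=23001
i=9: a=2 ⇒ p=500001, q=53000
(x₁, y₁) = (500001, 53000);  500001² − 89·53000² = 1 ✓
k=2:  x_2 = 500001·500001+89·53000·53000 = 500002000001,  y_2 = 500001·53000+53000·500001 = 53000106000
k=3:  x_3 = 500001·500002000001+89·53000·53000106000 = 500003000004500001,  y_3 = 500001·53000106000+53000·500002000001 = 53000212000159000
k=4:  x_4 = 500001·500003000004500001+89·53000·53000212000159000 = 500004000010000008000001,  y_4 = 500001·53000212000159000+53000·500003000004500001 = 53000318000530000212000
k=5:  x_5 = 500001·500004000010000008000001+89·53000·53000318000530000212000 = 500005000017500025000012500001,  y_5 = 500001·53000318000530000212000+53000·500004000010000008000001 = 53000424001113001060000265000

500001 53000
500002000001 53000106000
500003000004500001 53000212000159000
500004000010000008000001 53000318000530000212000
500005000017500025000012500001 53000424001113001060000265000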